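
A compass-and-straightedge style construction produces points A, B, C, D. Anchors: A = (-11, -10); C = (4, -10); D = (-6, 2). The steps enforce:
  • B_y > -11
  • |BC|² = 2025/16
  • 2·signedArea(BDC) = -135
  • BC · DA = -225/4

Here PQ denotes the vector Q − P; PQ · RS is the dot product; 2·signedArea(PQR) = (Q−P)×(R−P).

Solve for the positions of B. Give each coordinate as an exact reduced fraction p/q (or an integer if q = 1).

1. B_x = -29/4  [2·signedArea(BDC) = -135 ∩ BC · DA = -225/4]
2. B_y = -10  [2·signedArea(BDC) = -135 ∩ BC · DA = -225/4]
   → B = (-29/4, -10)

B = (-29/4, -10)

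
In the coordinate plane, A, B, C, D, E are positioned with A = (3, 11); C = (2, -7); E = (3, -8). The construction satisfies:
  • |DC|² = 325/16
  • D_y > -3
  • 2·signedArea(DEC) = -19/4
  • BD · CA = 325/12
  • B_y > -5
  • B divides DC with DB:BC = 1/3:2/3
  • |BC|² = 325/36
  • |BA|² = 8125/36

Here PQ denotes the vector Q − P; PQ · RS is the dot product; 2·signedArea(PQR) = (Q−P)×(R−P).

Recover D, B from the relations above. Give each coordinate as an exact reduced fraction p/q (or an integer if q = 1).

B = (13/6, -4)
D = (9/4, -5/2)

1. D_x = 9/4  [line -1·x + -1·y + -1/4 = 0 ∩ |DC|² = 325/16]
2. D_y = -5/2  [line -1·x + -1·y + -1/4 = 0 ∩ |DC|² = 325/16]
   → D = (9/4, -5/2)
3. B_x = 13/6  [B divides DC with DB:BC = 1/3:2/3]
4. B_y = -4  [B divides DC with DB:BC = 1/3:2/3]
   → B = (13/6, -4)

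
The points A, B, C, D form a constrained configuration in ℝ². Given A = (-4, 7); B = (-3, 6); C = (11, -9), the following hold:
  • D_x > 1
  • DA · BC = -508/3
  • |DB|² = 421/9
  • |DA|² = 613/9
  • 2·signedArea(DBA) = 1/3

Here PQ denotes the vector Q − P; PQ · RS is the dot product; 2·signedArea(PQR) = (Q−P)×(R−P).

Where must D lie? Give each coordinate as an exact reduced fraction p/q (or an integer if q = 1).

D = (5/3, 1)

1. D_x = 5/3  [2·signedArea(DBA) = 1/3 ∩ DA · BC = -508/3]
2. D_y = 1  [2·signedArea(DBA) = 1/3 ∩ DA · BC = -508/3]
   → D = (5/3, 1)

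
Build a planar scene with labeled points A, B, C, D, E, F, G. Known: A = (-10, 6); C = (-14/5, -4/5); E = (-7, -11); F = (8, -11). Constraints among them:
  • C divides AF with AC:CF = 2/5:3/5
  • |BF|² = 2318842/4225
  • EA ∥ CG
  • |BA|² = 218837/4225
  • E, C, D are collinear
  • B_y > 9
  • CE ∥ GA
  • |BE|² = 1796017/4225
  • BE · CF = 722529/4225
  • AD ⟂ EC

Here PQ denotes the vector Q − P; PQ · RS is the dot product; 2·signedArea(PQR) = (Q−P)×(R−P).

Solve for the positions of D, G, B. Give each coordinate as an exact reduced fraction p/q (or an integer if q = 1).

1. D_x = -245/169  [E, C, D are collinear ∩ AD ⟂ EC]
2. D_y = 419/169  [E, C, D are collinear ∩ AD ⟂ EC]
   → D = (-245/169, 419/169)
3. G_x = -29/5  [CE ∥ GA ∩ EA ∥ CG]
4. G_y = 81/5  [CE ∥ GA ∩ EA ∥ CG]
   → G = (-29/5, 81/5)
5. B_x = -3063/845  [line -54/5·x + 51/5·y + -567894/4225 = 0 ∩ |BE|² = 1796017/4225]
6. B_y = 7892/845  [line -54/5·x + 51/5·y + -567894/4225 = 0 ∩ |BE|² = 1796017/4225]
   → B = (-3063/845, 7892/845)

B = (-3063/845, 7892/845)
D = (-245/169, 419/169)
G = (-29/5, 81/5)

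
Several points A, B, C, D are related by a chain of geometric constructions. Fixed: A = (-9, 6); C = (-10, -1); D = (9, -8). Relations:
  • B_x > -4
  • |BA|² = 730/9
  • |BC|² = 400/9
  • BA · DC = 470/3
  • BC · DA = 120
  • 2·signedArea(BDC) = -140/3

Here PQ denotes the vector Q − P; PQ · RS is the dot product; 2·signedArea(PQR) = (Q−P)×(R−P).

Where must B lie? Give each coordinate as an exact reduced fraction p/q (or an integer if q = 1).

1. B_x = -10/3  [BC · DA = 120 ∩ BA · DC = 470/3]
2. B_y = -1  [BC · DA = 120 ∩ BA · DC = 470/3]
   → B = (-10/3, -1)

B = (-10/3, -1)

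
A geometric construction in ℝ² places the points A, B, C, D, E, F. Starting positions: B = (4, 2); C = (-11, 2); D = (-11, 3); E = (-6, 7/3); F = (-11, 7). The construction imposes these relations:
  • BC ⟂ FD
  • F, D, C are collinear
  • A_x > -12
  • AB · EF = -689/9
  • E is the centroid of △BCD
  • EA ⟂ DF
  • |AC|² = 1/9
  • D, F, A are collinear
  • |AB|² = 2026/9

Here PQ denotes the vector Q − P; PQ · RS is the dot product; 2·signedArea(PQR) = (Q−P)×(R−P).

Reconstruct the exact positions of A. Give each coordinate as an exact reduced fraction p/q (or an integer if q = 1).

A = (-11, 7/3)

1. A_x = -11  [D, F, A are collinear ∩ EA ⟂ DF]
2. A_y = 7/3  [D, F, A are collinear ∩ EA ⟂ DF]
   → A = (-11, 7/3)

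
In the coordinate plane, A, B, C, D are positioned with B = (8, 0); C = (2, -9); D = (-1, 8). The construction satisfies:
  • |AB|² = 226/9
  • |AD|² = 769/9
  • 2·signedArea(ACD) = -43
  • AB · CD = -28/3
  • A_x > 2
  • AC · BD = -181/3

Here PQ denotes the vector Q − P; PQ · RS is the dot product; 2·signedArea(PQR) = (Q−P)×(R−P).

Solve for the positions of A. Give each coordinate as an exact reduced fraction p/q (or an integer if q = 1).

1. A_x = 3  [AB · CD = -28/3 ∩ 2·signedArea(ACD) = -43]
2. A_y = -1/3  [AB · CD = -28/3 ∩ 2·signedArea(ACD) = -43]
   → A = (3, -1/3)

A = (3, -1/3)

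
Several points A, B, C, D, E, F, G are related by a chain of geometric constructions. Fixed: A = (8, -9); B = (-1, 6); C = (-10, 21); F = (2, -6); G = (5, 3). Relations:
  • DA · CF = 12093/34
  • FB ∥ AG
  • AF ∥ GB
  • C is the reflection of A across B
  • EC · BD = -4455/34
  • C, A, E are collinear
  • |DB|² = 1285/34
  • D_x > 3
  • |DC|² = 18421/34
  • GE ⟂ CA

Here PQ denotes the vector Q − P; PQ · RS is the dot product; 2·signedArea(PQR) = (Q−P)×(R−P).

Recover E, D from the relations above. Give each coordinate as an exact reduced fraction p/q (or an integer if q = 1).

D = (135/34, 81/34)
E = (65/34, 39/34)

1. E_x = 65/34  [C, A, E are collinear ∩ GE ⟂ CA]
2. E_y = 39/34  [C, A, E are collinear ∩ GE ⟂ CA]
   → E = (65/34, 39/34)
3. D_x = 135/34  [DA · CF = 12093/34 ∩ EC · BD = -4455/34]
4. D_y = 81/34  [DA · CF = 12093/34 ∩ EC · BD = -4455/34]
   → D = (135/34, 81/34)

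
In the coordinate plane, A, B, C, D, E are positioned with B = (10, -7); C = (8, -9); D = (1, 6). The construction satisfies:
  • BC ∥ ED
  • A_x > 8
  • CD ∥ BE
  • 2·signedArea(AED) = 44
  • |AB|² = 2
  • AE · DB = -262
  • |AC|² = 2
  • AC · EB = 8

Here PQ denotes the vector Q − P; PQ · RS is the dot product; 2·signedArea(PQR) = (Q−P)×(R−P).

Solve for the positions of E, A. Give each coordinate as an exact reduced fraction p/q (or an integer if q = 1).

A = (9, -8)
E = (3, 8)

1. E_x = 3  [BC ∥ ED ∩ CD ∥ BE]
2. E_y = 8  [BC ∥ ED ∩ CD ∥ BE]
   → E = (3, 8)
3. A_x = 9  [AE · DB = -262 ∩ AC · EB = 8]
4. A_y = -8  [AE · DB = -262 ∩ AC · EB = 8]
   → A = (9, -8)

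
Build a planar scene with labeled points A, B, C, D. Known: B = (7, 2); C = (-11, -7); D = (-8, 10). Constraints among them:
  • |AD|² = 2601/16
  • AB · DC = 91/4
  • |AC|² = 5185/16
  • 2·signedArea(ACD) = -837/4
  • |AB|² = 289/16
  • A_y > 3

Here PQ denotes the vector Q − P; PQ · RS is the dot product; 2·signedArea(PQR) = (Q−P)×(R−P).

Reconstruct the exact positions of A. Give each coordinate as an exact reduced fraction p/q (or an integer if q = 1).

1. A_x = 13/4  [2·signedArea(ACD) = -837/4 ∩ AB · DC = 91/4]
2. A_y = 4  [2·signedArea(ACD) = -837/4 ∩ AB · DC = 91/4]
   → A = (13/4, 4)

A = (13/4, 4)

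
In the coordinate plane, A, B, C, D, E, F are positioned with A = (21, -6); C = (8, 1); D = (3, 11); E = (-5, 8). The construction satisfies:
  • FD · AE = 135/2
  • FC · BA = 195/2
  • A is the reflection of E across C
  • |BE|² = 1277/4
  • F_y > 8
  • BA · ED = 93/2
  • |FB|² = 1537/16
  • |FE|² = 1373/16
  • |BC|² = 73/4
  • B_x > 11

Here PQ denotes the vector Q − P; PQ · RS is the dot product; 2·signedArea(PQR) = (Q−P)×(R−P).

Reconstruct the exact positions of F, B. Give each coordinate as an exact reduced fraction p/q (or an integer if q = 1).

1. F_x = 17/4  [line 26·x + -14·y + 17/2 = 0 ∩ |FE|² = 1373/16]
2. F_y = 17/2  [line 26·x + -14·y + 17/2 = 0 ∩ |FE|² = 1373/16]
   → F = (17/4, 17/2)
3. B_x = 12  [BA · ED = 93/2 ∩ FC · BA = 195/2]
4. B_y = 5/2  [BA · ED = 93/2 ∩ FC · BA = 195/2]
   → B = (12, 5/2)

B = (12, 5/2)
F = (17/4, 17/2)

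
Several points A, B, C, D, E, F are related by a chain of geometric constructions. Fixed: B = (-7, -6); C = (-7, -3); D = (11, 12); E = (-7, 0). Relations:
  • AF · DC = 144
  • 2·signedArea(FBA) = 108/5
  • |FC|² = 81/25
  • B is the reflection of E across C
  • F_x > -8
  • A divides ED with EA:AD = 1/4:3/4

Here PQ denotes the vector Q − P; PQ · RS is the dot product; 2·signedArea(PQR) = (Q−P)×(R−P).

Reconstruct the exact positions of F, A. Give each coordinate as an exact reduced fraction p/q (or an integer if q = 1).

1. A_x = -5/2  [A divides ED with EA:AD = 1/4:3/4]
2. A_y = 3  [A divides ED with EA:AD = 1/4:3/4]
   → A = (-5/2, 3)
3. F_x = -7  [2·signedArea(FBA) = 108/5 ∩ AF · DC = 144]
4. F_y = -6/5  [2·signedArea(FBA) = 108/5 ∩ AF · DC = 144]
   → F = (-7, -6/5)

A = (-5/2, 3)
F = (-7, -6/5)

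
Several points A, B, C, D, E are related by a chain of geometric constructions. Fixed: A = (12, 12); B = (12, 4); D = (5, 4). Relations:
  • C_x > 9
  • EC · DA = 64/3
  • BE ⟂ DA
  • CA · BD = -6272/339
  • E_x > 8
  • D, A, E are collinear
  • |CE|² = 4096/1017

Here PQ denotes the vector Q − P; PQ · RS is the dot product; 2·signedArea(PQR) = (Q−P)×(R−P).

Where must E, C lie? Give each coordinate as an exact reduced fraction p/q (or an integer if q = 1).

1. E_x = 908/113  [D, A, E are collinear ∩ BE ⟂ DA]
2. E_y = 844/113  [D, A, E are collinear ∩ BE ⟂ DA]
   → E = (908/113, 844/113)
3. C_x = 3172/339  [CA · BD = -6272/339 ∩ EC · DA = 64/3]
4. C_y = 3044/339  [CA · BD = -6272/339 ∩ EC · DA = 64/3]
   → C = (3172/339, 3044/339)

C = (3172/339, 3044/339)
E = (908/113, 844/113)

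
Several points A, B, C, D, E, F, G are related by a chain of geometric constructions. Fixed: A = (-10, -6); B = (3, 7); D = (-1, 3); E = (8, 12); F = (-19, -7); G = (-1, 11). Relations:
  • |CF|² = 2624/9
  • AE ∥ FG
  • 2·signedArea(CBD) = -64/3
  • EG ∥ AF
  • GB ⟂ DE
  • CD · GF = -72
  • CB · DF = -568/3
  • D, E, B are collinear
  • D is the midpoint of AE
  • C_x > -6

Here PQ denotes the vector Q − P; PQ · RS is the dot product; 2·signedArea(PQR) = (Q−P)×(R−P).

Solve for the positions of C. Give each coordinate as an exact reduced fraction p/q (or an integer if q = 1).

C = (-17/3, 11/3)

1. C_x = -17/3  [2·signedArea(CBD) = -64/3 ∩ CD · GF = -72]
2. C_y = 11/3  [2·signedArea(CBD) = -64/3 ∩ CD · GF = -72]
   → C = (-17/3, 11/3)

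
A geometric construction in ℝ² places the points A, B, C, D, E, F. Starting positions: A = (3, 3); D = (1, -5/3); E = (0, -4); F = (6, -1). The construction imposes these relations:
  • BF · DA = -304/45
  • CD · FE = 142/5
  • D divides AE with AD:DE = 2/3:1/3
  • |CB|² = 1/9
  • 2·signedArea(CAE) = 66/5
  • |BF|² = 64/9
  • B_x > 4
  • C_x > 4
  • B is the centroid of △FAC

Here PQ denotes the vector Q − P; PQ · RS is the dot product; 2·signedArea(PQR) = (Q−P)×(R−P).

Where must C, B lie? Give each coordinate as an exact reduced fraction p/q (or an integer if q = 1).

B = (22/5, 17/15)
C = (21/5, 7/5)

1. C_x = 21/5  [CD · FE = 142/5 ∩ 2·signedArea(CAE) = 66/5]
2. C_y = 7/5  [CD · FE = 142/5 ∩ 2·signedArea(CAE) = 66/5]
   → C = (21/5, 7/5)
3. B_x = 22/5  [B is the centroid of △FAC]
4. B_y = 17/15  [B is the centroid of △FAC]
   → B = (22/5, 17/15)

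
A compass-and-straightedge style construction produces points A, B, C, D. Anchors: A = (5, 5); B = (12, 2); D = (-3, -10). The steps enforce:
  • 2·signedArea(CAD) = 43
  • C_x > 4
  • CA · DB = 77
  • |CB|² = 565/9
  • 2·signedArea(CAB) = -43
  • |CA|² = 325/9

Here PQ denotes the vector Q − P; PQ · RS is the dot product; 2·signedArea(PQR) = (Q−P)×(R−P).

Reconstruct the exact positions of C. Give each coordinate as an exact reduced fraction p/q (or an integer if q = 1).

1. C_x = 14/3  [2·signedArea(CAD) = 43 ∩ CA · DB = 77]
2. C_y = -1  [2·signedArea(CAD) = 43 ∩ CA · DB = 77]
   → C = (14/3, -1)

C = (14/3, -1)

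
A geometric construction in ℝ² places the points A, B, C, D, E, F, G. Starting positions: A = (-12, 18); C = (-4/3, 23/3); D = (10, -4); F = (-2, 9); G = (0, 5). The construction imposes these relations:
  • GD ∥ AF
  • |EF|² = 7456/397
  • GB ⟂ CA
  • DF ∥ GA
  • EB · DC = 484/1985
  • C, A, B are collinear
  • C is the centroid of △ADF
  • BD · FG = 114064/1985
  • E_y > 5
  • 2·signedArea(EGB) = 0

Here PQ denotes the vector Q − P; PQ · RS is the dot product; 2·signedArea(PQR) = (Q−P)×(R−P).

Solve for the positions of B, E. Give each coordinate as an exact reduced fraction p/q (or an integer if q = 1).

1. B_x = 1364/1985  [C, A, B are collinear ∩ GB ⟂ CA]
2. B_y = 11333/1985  [C, A, B are collinear ∩ GB ⟂ CA]
   → B = (1364/1985, 11333/1985)
3. E_x = 682/1985  [2·signedArea(EGB) = 0 ∩ EB · DC = 484/1985]
4. E_y = 10629/1985  [2·signedArea(EGB) = 0 ∩ EB · DC = 484/1985]
   → E = (682/1985, 10629/1985)

B = (1364/1985, 11333/1985)
E = (682/1985, 10629/1985)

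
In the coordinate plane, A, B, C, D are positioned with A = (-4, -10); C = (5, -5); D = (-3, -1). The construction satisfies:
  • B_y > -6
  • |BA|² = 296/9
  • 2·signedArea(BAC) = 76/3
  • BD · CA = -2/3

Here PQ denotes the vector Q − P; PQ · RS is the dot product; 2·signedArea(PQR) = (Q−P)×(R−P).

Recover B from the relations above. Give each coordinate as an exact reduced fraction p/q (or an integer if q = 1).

B = (-2/3, -16/3)

1. B_x = -2/3  [2·signedArea(BAC) = 76/3 ∩ BD · CA = -2/3]
2. B_y = -16/3  [2·signedArea(BAC) = 76/3 ∩ BD · CA = -2/3]
   → B = (-2/3, -16/3)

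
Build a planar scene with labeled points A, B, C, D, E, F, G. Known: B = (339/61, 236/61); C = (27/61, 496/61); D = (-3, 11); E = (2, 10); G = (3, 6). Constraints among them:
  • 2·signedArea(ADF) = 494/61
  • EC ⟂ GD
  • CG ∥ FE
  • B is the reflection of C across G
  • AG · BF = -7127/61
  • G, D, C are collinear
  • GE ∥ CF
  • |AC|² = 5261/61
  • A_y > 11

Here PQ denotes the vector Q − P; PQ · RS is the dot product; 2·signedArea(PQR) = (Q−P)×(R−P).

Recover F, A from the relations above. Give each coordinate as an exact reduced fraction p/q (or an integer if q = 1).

1. F_x = -34/61  [CG ∥ FE ∩ GE ∥ CF]
2. F_y = 740/61  [CG ∥ FE ∩ GE ∥ CF]
   → F = (-34/61, 740/61)
3. A_x = -8  [AG · BF = -7127/61 ∩ 2·signedArea(ADF) = 494/61]
4. A_y = 12  [AG · BF = -7127/61 ∩ 2·signedArea(ADF) = 494/61]
   → A = (-8, 12)

A = (-8, 12)
F = (-34/61, 740/61)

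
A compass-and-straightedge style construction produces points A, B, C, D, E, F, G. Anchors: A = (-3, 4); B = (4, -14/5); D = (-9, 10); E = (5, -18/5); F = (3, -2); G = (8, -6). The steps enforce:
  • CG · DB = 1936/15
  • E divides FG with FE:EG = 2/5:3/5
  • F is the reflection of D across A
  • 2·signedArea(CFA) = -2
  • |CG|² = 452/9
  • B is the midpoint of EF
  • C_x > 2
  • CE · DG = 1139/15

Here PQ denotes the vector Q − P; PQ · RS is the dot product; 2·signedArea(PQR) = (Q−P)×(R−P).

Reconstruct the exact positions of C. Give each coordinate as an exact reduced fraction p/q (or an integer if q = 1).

1. C_x = 8/3  [CG · DB = 1936/15 ∩ 2·signedArea(CFA) = -2]
2. C_y = -4/3  [CG · DB = 1936/15 ∩ 2·signedArea(CFA) = -2]
   → C = (8/3, -4/3)

C = (8/3, -4/3)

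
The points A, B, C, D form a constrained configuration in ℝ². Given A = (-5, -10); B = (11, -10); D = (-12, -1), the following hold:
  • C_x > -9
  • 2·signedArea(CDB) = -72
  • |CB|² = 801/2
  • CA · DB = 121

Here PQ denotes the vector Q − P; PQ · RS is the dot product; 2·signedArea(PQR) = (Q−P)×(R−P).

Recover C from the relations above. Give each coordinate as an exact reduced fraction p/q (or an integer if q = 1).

C = (-17/2, -11/2)

1. C_x = -17/2  [CA · DB = 121 ∩ 2·signedArea(CDB) = -72]
2. C_y = -11/2  [CA · DB = 121 ∩ 2·signedArea(CDB) = -72]
   → C = (-17/2, -11/2)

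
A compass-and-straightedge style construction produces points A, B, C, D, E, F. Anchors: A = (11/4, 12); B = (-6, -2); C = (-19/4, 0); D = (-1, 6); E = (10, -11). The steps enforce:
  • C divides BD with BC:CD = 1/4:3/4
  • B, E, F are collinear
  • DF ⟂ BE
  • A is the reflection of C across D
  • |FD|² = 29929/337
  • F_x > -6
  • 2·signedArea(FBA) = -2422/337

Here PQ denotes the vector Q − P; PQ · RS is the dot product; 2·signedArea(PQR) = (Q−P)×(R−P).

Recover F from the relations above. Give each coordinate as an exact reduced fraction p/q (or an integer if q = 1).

F = (-1894/337, -746/337)

1. F_x = -1894/337  [B, E, F are collinear ∩ DF ⟂ BE]
2. F_y = -746/337  [B, E, F are collinear ∩ DF ⟂ BE]
   → F = (-1894/337, -746/337)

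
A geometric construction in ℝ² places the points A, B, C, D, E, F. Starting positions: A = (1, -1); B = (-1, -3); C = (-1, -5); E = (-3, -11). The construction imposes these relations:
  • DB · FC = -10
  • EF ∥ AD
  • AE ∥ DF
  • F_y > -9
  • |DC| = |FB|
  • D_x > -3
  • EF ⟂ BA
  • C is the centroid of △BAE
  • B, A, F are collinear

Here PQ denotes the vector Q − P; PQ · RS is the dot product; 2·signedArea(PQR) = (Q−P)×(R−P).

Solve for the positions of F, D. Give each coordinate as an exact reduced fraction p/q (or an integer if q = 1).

1. F_x = -6  [B, A, F are collinear ∩ EF ⟂ BA]
2. F_y = -8  [B, A, F are collinear ∩ EF ⟂ BA]
   → F = (-6, -8)
3. D_x = -2  [AE ∥ DF ∩ EF ∥ AD]
4. D_y = 2  [AE ∥ DF ∩ EF ∥ AD]
   → D = (-2, 2)

D = (-2, 2)
F = (-6, -8)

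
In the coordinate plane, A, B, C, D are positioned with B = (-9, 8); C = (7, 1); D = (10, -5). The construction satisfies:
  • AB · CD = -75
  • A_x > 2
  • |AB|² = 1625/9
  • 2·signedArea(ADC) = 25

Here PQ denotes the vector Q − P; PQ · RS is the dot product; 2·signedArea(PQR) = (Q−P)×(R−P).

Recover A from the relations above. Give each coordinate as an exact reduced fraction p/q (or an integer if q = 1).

1. A_x = 8/3  [2·signedArea(ADC) = 25 ∩ AB · CD = -75]
2. A_y = 4/3  [2·signedArea(ADC) = 25 ∩ AB · CD = -75]
   → A = (8/3, 4/3)

A = (8/3, 4/3)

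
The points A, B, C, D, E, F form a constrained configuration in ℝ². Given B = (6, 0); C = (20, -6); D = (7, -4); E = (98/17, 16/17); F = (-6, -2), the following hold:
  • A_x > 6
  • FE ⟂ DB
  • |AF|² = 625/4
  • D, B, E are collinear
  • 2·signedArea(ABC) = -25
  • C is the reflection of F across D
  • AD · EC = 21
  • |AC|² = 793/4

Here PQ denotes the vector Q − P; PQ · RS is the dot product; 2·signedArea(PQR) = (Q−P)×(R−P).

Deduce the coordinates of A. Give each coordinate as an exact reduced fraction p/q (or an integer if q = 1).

A = (13/2, -2)

1. A_x = 13/2  [2·signedArea(ABC) = -25 ∩ AD · EC = 21]
2. A_y = -2  [2·signedArea(ABC) = -25 ∩ AD · EC = 21]
   → A = (13/2, -2)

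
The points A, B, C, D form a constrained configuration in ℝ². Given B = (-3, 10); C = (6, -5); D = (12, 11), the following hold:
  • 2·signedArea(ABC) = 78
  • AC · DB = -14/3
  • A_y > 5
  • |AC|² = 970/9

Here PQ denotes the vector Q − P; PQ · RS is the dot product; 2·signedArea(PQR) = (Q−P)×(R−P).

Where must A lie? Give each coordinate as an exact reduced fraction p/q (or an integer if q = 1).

A = (5, 16/3)

1. A_x = 5  [2·signedArea(ABC) = 78 ∩ AC · DB = -14/3]
2. A_y = 16/3  [2·signedArea(ABC) = 78 ∩ AC · DB = -14/3]
   → A = (5, 16/3)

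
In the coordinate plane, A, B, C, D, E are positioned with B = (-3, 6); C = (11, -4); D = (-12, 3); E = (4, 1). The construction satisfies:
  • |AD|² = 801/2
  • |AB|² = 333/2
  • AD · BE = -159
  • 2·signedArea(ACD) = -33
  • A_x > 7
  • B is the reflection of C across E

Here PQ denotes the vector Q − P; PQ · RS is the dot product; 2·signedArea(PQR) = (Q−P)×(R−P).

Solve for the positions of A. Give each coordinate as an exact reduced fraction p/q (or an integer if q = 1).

A = (15/2, -3/2)

1. A_x = 15/2  [2·signedArea(ACD) = -33 ∩ AD · BE = -159]
2. A_y = -3/2  [2·signedArea(ACD) = -33 ∩ AD · BE = -159]
   → A = (15/2, -3/2)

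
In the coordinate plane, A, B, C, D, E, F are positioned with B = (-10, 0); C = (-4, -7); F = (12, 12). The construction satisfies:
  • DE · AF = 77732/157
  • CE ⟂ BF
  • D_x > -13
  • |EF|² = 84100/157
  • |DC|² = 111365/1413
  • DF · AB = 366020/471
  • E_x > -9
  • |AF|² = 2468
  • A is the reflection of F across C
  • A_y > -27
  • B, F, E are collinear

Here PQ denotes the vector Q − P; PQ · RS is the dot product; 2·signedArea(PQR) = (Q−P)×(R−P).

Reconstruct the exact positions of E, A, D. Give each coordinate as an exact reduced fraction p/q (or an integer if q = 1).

1. E_x = -1306/157  [B, F, E are collinear ∩ CE ⟂ BF]
2. E_y = 144/157  [B, F, E are collinear ∩ CE ⟂ BF]
   → E = (-1306/157, 144/157)
3. A_x = -20  [A is the reflection of F across C]
4. A_y = -26  [A is the reflection of F across C]
   → A = (-20, -26)
5. D_x = -6016/471  [DF · AB = 366020/471 ∩ DE · AF = 77732/157]
6. D_y = -3938/471  [DF · AB = 366020/471 ∩ DE · AF = 77732/157]
   → D = (-6016/471, -3938/471)

A = (-20, -26)
D = (-6016/471, -3938/471)
E = (-1306/157, 144/157)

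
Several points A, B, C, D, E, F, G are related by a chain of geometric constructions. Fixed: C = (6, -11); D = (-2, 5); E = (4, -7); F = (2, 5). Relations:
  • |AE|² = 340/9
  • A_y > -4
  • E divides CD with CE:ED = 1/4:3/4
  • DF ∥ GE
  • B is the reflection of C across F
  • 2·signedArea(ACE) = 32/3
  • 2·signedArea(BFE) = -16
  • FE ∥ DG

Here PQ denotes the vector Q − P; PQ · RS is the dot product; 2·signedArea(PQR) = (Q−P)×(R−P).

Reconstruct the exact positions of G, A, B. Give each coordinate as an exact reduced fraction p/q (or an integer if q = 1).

1. G_x = 0  [DF ∥ GE ∩ FE ∥ DG]
2. G_y = -7  [DF ∥ GE ∩ FE ∥ DG]
   → G = (0, -7)
3. A_x = -2/3  [line -4·x + -2·y + -26/3 = 0 ∩ |AE|² = 340/9]
4. A_y = -3  [line -4·x + -2·y + -26/3 = 0 ∩ |AE|² = 340/9]
   → A = (-2/3, -3)
5. B_x = -2  [B is the reflection of C across F]
6. B_y = 21  [B is the reflection of C across F]
   → B = (-2, 21)

A = (-2/3, -3)
B = (-2, 21)
G = (0, -7)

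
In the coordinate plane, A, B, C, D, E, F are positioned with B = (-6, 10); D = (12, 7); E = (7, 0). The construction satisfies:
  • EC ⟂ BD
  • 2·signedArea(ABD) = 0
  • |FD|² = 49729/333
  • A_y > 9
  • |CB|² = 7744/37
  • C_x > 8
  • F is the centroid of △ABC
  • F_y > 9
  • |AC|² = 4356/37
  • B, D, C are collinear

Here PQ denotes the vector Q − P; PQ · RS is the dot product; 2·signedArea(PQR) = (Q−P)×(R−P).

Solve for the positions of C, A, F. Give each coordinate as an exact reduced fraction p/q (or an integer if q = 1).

1. C_x = 306/37  [B, D, C are collinear ∩ EC ⟂ BD]
2. C_y = 282/37  [B, D, C are collinear ∩ EC ⟂ BD]
   → C = (306/37, 282/37)
3. A_x = -90/37  [line 3·x + 18·y + -162 = 0 ∩ |AC|² = 4356/37]
4. A_y = 348/37  [line 3·x + 18·y + -162 = 0 ∩ |AC|² = 4356/37]
   → A = (-90/37, 348/37)
5. F_x = -2/37  [F is the centroid of △ABC]
6. F_y = 1000/111  [F is the centroid of △ABC]
   → F = (-2/37, 1000/111)

A = (-90/37, 348/37)
C = (306/37, 282/37)
F = (-2/37, 1000/111)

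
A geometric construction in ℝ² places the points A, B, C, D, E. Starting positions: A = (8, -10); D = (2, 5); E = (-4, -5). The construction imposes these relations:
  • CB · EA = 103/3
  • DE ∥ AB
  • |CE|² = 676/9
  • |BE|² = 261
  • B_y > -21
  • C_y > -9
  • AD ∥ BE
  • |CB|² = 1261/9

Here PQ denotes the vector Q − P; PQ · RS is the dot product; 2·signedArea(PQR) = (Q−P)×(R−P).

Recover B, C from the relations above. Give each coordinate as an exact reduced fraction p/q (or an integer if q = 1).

1. B_x = 2  [AD ∥ BE ∩ DE ∥ AB]
2. B_y = -20  [AD ∥ BE ∩ DE ∥ AB]
   → B = (2, -20)
3. C_x = 4  [line -12·x + 5·y + 269/3 = 0 ∩ |CE|² = 676/9]
4. C_y = -25/3  [line -12·x + 5·y + 269/3 = 0 ∩ |CE|² = 676/9]
   → C = (4, -25/3)

B = (2, -20)
C = (4, -25/3)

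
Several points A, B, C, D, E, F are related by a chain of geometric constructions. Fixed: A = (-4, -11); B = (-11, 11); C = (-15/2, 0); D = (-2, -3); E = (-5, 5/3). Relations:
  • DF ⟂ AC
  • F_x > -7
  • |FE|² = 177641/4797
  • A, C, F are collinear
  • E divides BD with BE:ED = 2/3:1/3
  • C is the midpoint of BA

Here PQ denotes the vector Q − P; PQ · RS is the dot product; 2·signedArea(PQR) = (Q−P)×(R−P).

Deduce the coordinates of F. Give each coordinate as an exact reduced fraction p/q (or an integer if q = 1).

F = (-3266/533, -2299/533)

1. F_x = -3266/533  [A, C, F are collinear ∩ DF ⟂ AC]
2. F_y = -2299/533  [A, C, F are collinear ∩ DF ⟂ AC]
   → F = (-3266/533, -2299/533)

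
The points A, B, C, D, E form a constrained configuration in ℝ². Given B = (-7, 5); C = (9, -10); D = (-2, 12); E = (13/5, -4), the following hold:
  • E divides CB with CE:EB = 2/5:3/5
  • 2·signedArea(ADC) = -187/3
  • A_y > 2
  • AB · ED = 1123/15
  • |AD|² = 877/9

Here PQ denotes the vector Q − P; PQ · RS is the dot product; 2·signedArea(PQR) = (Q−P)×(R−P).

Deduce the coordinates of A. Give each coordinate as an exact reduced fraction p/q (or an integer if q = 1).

A = (0, 7/3)

1. A_x = 0  [2·signedArea(ADC) = -187/3 ∩ AB · ED = 1123/15]
2. A_y = 7/3  [2·signedArea(ADC) = -187/3 ∩ AB · ED = 1123/15]
   → A = (0, 7/3)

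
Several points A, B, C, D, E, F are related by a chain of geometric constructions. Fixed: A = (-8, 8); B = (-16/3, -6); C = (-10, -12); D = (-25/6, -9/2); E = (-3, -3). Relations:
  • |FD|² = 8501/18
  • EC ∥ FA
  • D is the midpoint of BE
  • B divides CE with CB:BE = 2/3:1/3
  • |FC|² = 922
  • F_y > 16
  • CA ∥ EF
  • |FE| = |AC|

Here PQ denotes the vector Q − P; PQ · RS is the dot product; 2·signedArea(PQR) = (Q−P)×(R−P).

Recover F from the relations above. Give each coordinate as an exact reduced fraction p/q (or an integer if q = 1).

F = (-1, 17)

1. F_x = -1  [EC ∥ FA ∩ CA ∥ EF]
2. F_y = 17  [EC ∥ FA ∩ CA ∥ EF]
   → F = (-1, 17)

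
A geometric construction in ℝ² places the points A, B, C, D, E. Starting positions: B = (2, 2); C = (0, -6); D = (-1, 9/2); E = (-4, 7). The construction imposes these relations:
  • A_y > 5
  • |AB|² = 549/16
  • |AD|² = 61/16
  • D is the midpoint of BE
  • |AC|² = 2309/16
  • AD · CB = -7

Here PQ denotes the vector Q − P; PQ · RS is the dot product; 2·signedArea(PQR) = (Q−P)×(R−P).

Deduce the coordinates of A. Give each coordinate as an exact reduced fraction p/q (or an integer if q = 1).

1. A_x = -5/2  [line -2·x + -8·y + 41 = 0 ∩ |AD|² = 61/16]
2. A_y = 23/4  [line -2·x + -8·y + 41 = 0 ∩ |AD|² = 61/16]
   → A = (-5/2, 23/4)

A = (-5/2, 23/4)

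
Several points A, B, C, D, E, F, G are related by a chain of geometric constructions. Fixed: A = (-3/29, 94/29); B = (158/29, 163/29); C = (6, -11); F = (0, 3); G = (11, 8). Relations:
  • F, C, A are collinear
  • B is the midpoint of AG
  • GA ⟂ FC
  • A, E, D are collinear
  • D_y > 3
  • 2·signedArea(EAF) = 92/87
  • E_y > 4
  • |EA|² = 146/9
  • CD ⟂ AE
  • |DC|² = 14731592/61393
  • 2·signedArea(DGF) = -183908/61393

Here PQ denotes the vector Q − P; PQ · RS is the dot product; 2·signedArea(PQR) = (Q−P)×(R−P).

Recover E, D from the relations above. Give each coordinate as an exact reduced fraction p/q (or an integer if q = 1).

1. D_x = 12824/61393  [line 5·x + -11·y + 2209877/61393 = 0 ∩ |DC|² = 14731592/61393]
2. D_y = 206727/61393  [line 5·x + -11·y + 2209877/61393 = 0 ∩ |DC|² = 14731592/61393]
   → D = (12824/61393, 206727/61393)
3. E_x = 316/87  [2·signedArea(EAF) = 92/87 ∩ A, E, D are collinear]
4. E_y = 413/87  [2·signedArea(EAF) = 92/87 ∩ A, E, D are collinear]
   → E = (316/87, 413/87)

D = (12824/61393, 206727/61393)
E = (316/87, 413/87)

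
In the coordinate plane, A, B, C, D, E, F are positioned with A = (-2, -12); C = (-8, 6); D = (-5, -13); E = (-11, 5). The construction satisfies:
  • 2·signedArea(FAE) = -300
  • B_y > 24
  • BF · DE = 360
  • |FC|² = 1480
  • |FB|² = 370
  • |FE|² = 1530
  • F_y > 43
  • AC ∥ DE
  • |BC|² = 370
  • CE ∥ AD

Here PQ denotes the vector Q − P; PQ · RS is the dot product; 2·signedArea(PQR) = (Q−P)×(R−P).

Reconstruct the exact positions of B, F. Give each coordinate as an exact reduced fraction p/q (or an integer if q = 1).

B = (-11, 25)
F = (-14, 44)

1. F_x = -14  [line -17·x + -9·y + 158 = 0 ∩ |FC|² = 1480]
2. F_y = 44  [line -17·x + -9·y + 158 = 0 ∩ |FC|² = 1480]
   → F = (-14, 44)
3. B_x = -11  [line 6·x + -18·y + 516 = 0 ∩ |BC|² = 370]
4. B_y = 25  [line 6·x + -18·y + 516 = 0 ∩ |BC|² = 370]
   → B = (-11, 25)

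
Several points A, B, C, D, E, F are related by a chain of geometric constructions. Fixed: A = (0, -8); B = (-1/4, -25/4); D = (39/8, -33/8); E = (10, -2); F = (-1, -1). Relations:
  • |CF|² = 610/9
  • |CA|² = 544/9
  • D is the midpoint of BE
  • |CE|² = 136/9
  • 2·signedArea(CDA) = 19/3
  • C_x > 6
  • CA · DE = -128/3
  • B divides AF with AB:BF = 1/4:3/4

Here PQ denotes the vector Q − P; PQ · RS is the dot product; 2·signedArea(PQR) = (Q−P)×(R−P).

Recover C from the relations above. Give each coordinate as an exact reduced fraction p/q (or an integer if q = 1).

1. C_x = 20/3  [2·signedArea(CDA) = 19/3 ∩ CA · DE = -128/3]
2. C_y = -4  [2·signedArea(CDA) = 19/3 ∩ CA · DE = -128/3]
   → C = (20/3, -4)

C = (20/3, -4)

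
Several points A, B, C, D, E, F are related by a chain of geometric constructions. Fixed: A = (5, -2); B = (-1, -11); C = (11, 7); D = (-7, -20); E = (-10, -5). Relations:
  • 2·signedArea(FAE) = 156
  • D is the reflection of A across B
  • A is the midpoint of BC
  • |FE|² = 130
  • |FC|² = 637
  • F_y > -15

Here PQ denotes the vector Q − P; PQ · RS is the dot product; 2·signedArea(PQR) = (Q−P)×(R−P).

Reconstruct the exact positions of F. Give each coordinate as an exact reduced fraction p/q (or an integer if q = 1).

1. F_x = -3  [line 3·x + -15·y + -201 = 0 ∩ |FE|² = 130]
2. F_y = -14  [line 3·x + -15·y + -201 = 0 ∩ |FE|² = 130]
   → F = (-3, -14)

F = (-3, -14)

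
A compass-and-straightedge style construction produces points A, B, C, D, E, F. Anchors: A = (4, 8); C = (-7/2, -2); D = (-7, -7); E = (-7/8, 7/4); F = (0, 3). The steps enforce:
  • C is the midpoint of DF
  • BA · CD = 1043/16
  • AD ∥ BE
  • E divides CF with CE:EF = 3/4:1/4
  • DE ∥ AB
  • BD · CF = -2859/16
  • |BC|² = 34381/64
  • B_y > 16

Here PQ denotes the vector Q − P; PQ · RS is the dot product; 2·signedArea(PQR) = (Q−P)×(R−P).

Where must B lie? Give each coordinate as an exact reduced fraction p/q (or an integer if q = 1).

B = (81/8, 67/4)

1. B_x = 81/8  [AD ∥ BE ∩ DE ∥ AB]
2. B_y = 67/4  [AD ∥ BE ∩ DE ∥ AB]
   → B = (81/8, 67/4)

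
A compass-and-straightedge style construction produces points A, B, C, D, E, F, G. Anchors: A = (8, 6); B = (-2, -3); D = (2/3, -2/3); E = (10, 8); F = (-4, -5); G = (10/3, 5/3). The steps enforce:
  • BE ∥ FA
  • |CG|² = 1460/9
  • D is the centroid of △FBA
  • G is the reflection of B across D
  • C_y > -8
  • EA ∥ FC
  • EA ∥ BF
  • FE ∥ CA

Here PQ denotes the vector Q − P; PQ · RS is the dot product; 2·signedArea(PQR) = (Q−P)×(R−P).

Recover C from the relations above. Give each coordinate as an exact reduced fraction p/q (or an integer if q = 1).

1. C_x = -6  [FE ∥ CA ∩ EA ∥ FC]
2. C_y = -7  [FE ∥ CA ∩ EA ∥ FC]
   → C = (-6, -7)

C = (-6, -7)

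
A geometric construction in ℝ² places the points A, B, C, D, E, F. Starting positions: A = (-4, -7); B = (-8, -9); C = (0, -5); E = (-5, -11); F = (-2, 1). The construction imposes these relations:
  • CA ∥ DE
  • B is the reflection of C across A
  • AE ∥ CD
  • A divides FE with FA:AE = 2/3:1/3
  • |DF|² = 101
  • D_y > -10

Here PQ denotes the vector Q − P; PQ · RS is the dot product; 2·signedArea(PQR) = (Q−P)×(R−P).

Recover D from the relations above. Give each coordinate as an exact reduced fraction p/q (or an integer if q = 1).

1. D_x = -1  [CA ∥ DE ∩ AE ∥ CD]
2. D_y = -9  [CA ∥ DE ∩ AE ∥ CD]
   → D = (-1, -9)

D = (-1, -9)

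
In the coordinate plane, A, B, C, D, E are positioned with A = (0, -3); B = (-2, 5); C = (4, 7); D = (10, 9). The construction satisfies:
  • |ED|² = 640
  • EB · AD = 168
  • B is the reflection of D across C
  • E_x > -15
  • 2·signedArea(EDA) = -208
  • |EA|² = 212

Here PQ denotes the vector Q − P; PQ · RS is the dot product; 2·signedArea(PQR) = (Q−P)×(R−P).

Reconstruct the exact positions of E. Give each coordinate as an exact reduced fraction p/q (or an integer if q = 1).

E = (-14, 1)

1. E_x = -14  [2·signedArea(EDA) = -208 ∩ EB · AD = 168]
2. E_y = 1  [2·signedArea(EDA) = -208 ∩ EB · AD = 168]
   → E = (-14, 1)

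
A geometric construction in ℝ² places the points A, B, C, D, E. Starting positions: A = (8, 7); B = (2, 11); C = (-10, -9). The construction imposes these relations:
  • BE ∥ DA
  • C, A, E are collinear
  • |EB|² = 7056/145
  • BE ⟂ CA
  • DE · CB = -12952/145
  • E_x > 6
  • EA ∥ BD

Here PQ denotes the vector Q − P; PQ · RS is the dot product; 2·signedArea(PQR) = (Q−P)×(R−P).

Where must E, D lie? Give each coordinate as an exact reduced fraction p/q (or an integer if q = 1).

D = (488/145, 1771/145)
E = (962/145, 839/145)

1. E_x = 962/145  [C, A, E are collinear ∩ BE ⟂ CA]
2. E_y = 839/145  [C, A, E are collinear ∩ BE ⟂ CA]
   → E = (962/145, 839/145)
3. D_x = 488/145  [BE ∥ DA ∩ EA ∥ BD]
4. D_y = 1771/145  [BE ∥ DA ∩ EA ∥ BD]
   → D = (488/145, 1771/145)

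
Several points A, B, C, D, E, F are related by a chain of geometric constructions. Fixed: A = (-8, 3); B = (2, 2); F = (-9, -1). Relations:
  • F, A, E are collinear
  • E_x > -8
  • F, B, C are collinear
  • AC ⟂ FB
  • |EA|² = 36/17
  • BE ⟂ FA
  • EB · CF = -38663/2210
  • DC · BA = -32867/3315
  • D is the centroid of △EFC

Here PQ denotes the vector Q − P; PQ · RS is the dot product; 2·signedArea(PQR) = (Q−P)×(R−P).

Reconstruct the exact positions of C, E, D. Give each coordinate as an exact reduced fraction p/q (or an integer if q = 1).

1. C_x = -917/130  [F, B, C are collinear ∩ AC ⟂ FB]
2. C_y = -61/130  [F, B, C are collinear ∩ AC ⟂ FB]
   → C = (-917/130, -61/130)
3. E_x = -130/17  [F, A, E are collinear ∩ BE ⟂ FA]
4. E_y = 75/17  [F, A, E are collinear ∩ BE ⟂ FA]
   → E = (-130/17, 75/17)
5. D_x = -52379/6630  [D is the centroid of △EFC]
6. D_y = 6503/6630  [D is the centroid of △EFC]
   → D = (-52379/6630, 6503/6630)

C = (-917/130, -61/130)
D = (-52379/6630, 6503/6630)
E = (-130/17, 75/17)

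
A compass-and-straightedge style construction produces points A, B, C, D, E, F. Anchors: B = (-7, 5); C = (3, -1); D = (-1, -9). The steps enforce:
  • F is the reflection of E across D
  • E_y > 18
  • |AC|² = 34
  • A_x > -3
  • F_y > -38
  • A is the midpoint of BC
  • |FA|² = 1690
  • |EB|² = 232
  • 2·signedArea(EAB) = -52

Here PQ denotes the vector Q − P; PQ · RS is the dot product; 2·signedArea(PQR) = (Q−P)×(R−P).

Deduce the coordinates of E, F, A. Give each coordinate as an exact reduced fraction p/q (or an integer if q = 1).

A = (-2, 2)
E = (-13, 19)
F = (11, -37)

1. A_x = -2  [A is the midpoint of BC]
2. A_y = 2  [A is the midpoint of BC]
   → A = (-2, 2)
3. E_x = -13  [line -3·x + -5·y + 56 = 0 ∩ |EB|² = 232]
4. E_y = 19  [line -3·x + -5·y + 56 = 0 ∩ |EB|² = 232]
   → E = (-13, 19)
5. F_x = 11  [F is the reflection of E across D]
6. F_y = -37  [F is the reflection of E across D]
   → F = (11, -37)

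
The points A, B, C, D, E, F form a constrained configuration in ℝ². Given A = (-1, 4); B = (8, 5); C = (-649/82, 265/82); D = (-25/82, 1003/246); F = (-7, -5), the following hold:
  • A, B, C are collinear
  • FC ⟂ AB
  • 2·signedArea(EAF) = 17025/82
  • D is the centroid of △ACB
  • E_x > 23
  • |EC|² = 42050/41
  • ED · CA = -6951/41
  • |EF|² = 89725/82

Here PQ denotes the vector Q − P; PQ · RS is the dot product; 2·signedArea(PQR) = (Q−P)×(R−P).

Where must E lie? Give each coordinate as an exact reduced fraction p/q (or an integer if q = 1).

E = (1961/82, 555/82)

1. E_x = 1961/82  [2·signedArea(EAF) = 17025/82 ∩ ED · CA = -6951/41]
2. E_y = 555/82  [2·signedArea(EAF) = 17025/82 ∩ ED · CA = -6951/41]
   → E = (1961/82, 555/82)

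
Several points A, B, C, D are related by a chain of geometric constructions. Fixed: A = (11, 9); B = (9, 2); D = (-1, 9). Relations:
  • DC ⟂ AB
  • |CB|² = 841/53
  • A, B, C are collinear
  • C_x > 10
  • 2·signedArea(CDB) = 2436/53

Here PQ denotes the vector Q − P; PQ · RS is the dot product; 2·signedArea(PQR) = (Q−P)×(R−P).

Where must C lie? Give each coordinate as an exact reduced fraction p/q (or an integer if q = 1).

1. C_x = 535/53  [A, B, C are collinear ∩ DC ⟂ AB]
2. C_y = 309/53  [A, B, C are collinear ∩ DC ⟂ AB]
   → C = (535/53, 309/53)

C = (535/53, 309/53)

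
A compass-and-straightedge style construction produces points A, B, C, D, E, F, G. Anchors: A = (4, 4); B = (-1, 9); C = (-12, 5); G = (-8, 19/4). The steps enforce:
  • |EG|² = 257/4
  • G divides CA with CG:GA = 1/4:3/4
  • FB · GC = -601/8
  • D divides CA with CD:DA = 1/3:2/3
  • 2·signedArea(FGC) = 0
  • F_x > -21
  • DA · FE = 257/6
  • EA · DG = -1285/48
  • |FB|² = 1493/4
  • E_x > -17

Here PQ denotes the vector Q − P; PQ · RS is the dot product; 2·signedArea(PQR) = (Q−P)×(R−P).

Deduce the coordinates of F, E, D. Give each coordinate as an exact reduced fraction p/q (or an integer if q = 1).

1. F_x = -20  [2·signedArea(FGC) = 0 ∩ FB · GC = -601/8]
2. F_y = 11/2  [2·signedArea(FGC) = 0 ∩ FB · GC = -601/8]
   → F = (-20, 11/2)
3. D_x = -20/3  [D divides CA with CD:DA = 1/3:2/3]
4. D_y = 14/3  [D divides CA with CD:DA = 1/3:2/3]
   → D = (-20/3, 14/3)
5. E_x = -16  [line 4/3·x + -1/12·y + 1045/48 = 0 ∩ |EG|² = 257/4]
6. E_y = 21/4  [line 4/3·x + -1/12·y + 1045/48 = 0 ∩ |EG|² = 257/4]
   → E = (-16, 21/4)

D = (-20/3, 14/3)
E = (-16, 21/4)
F = (-20, 11/2)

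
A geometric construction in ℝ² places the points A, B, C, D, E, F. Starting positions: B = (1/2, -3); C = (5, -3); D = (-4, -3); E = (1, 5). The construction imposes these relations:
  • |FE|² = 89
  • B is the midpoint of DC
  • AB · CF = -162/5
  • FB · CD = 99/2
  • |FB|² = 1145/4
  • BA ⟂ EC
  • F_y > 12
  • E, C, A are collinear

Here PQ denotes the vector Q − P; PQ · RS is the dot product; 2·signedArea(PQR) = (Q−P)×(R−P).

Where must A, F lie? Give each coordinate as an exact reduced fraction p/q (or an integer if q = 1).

1. A_x = 41/10  [E, C, A are collinear ∩ BA ⟂ EC]
2. A_y = -6/5  [E, C, A are collinear ∩ BA ⟂ EC]
   → A = (41/10, -6/5)
3. F_x = 6  [FB · CD = 99/2 ∩ AB · CF = -162/5]
4. F_y = 13  [FB · CD = 99/2 ∩ AB · CF = -162/5]
   → F = (6, 13)

A = (41/10, -6/5)
F = (6, 13)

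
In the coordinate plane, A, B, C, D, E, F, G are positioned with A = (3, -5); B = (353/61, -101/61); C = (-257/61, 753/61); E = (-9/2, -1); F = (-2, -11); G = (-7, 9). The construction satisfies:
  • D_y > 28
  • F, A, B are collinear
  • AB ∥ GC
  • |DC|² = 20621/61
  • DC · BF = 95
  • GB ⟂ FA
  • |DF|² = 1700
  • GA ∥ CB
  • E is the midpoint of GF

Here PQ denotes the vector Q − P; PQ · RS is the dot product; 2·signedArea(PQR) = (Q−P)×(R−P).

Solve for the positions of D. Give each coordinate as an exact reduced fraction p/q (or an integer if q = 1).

1. D_x = -12  [line 475/61·x + 570/61·y + -10830/61 = 0 ∩ |DF|² = 1700]
2. D_y = 29  [line 475/61·x + 570/61·y + -10830/61 = 0 ∩ |DF|² = 1700]
   → D = (-12, 29)

D = (-12, 29)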